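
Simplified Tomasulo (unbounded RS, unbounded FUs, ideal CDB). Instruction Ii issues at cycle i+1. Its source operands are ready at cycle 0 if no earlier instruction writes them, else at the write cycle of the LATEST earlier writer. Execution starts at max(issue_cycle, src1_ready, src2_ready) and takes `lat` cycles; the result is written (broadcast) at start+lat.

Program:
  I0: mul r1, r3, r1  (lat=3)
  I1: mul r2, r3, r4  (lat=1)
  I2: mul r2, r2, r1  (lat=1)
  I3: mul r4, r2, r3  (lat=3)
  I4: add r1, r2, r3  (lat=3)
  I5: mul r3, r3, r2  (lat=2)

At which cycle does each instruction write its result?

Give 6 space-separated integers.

I0 mul r1: issue@1 deps=(None,None) exec_start@1 write@4
I1 mul r2: issue@2 deps=(None,None) exec_start@2 write@3
I2 mul r2: issue@3 deps=(1,0) exec_start@4 write@5
I3 mul r4: issue@4 deps=(2,None) exec_start@5 write@8
I4 add r1: issue@5 deps=(2,None) exec_start@5 write@8
I5 mul r3: issue@6 deps=(None,2) exec_start@6 write@8

Answer: 4 3 5 8 8 8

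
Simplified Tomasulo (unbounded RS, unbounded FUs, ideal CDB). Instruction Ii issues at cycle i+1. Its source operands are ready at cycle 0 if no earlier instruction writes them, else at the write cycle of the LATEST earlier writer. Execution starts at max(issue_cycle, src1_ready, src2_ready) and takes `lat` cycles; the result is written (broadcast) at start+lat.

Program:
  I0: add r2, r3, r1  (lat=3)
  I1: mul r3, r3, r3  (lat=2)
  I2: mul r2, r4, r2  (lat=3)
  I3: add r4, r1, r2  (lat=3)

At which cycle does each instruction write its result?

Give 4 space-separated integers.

Answer: 4 4 7 10

Derivation:
I0 add r2: issue@1 deps=(None,None) exec_start@1 write@4
I1 mul r3: issue@2 deps=(None,None) exec_start@2 write@4
I2 mul r2: issue@3 deps=(None,0) exec_start@4 write@7
I3 add r4: issue@4 deps=(None,2) exec_start@7 write@10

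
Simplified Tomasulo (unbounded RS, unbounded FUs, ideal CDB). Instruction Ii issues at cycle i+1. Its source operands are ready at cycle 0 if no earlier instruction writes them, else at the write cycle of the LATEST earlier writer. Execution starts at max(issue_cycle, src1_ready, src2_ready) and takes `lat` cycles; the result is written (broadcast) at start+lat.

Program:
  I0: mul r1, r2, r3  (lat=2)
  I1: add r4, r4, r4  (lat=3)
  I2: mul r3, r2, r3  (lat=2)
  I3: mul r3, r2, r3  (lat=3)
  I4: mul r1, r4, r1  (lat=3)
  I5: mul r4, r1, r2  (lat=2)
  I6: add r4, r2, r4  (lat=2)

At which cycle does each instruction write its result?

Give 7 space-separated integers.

Answer: 3 5 5 8 8 10 12

Derivation:
I0 mul r1: issue@1 deps=(None,None) exec_start@1 write@3
I1 add r4: issue@2 deps=(None,None) exec_start@2 write@5
I2 mul r3: issue@3 deps=(None,None) exec_start@3 write@5
I3 mul r3: issue@4 deps=(None,2) exec_start@5 write@8
I4 mul r1: issue@5 deps=(1,0) exec_start@5 write@8
I5 mul r4: issue@6 deps=(4,None) exec_start@8 write@10
I6 add r4: issue@7 deps=(None,5) exec_start@10 write@12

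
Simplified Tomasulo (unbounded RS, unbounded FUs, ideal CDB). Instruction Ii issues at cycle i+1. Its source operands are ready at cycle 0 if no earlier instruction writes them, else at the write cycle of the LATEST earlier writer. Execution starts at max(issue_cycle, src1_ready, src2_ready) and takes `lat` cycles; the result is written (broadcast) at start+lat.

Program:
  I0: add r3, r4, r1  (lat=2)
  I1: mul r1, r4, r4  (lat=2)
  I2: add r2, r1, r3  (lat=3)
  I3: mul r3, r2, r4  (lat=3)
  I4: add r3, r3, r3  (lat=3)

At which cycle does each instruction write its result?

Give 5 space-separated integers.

Answer: 3 4 7 10 13

Derivation:
I0 add r3: issue@1 deps=(None,None) exec_start@1 write@3
I1 mul r1: issue@2 deps=(None,None) exec_start@2 write@4
I2 add r2: issue@3 deps=(1,0) exec_start@4 write@7
I3 mul r3: issue@4 deps=(2,None) exec_start@7 write@10
I4 add r3: issue@5 deps=(3,3) exec_start@10 write@13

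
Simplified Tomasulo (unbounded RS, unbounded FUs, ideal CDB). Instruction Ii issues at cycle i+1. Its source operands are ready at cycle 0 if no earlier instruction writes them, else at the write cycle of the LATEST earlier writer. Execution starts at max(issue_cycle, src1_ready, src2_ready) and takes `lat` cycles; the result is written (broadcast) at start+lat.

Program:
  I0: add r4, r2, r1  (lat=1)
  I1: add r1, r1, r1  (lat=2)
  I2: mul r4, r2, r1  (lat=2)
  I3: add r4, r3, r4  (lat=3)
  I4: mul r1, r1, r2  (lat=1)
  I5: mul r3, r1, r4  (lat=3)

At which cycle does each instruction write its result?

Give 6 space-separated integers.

I0 add r4: issue@1 deps=(None,None) exec_start@1 write@2
I1 add r1: issue@2 deps=(None,None) exec_start@2 write@4
I2 mul r4: issue@3 deps=(None,1) exec_start@4 write@6
I3 add r4: issue@4 deps=(None,2) exec_start@6 write@9
I4 mul r1: issue@5 deps=(1,None) exec_start@5 write@6
I5 mul r3: issue@6 deps=(4,3) exec_start@9 write@12

Answer: 2 4 6 9 6 12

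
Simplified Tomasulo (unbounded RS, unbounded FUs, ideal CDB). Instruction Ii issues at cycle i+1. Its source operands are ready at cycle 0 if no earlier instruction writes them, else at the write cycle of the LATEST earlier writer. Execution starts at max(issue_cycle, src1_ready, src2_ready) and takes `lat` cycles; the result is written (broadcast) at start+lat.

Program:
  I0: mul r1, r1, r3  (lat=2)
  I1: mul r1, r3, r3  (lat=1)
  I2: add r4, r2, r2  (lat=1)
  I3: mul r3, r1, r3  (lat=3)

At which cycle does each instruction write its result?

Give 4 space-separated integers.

Answer: 3 3 4 7

Derivation:
I0 mul r1: issue@1 deps=(None,None) exec_start@1 write@3
I1 mul r1: issue@2 deps=(None,None) exec_start@2 write@3
I2 add r4: issue@3 deps=(None,None) exec_start@3 write@4
I3 mul r3: issue@4 deps=(1,None) exec_start@4 write@7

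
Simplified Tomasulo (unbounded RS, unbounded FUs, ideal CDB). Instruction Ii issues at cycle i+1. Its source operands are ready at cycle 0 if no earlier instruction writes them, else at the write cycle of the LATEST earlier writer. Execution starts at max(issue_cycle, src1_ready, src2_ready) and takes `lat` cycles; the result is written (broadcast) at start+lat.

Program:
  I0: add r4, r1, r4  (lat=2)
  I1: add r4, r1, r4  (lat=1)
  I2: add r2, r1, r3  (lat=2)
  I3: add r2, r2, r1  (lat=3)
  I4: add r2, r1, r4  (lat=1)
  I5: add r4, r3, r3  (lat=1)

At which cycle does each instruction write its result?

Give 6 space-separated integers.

Answer: 3 4 5 8 6 7

Derivation:
I0 add r4: issue@1 deps=(None,None) exec_start@1 write@3
I1 add r4: issue@2 deps=(None,0) exec_start@3 write@4
I2 add r2: issue@3 deps=(None,None) exec_start@3 write@5
I3 add r2: issue@4 deps=(2,None) exec_start@5 write@8
I4 add r2: issue@5 deps=(None,1) exec_start@5 write@6
I5 add r4: issue@6 deps=(None,None) exec_start@6 write@7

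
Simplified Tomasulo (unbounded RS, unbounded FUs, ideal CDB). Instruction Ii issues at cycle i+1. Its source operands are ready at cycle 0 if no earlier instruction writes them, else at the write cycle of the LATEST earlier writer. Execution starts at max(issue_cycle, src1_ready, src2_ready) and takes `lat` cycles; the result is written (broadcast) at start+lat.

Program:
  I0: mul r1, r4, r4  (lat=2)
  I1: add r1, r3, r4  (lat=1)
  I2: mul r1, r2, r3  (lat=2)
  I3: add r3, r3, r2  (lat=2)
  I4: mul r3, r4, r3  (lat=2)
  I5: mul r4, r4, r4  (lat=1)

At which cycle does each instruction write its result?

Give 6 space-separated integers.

I0 mul r1: issue@1 deps=(None,None) exec_start@1 write@3
I1 add r1: issue@2 deps=(None,None) exec_start@2 write@3
I2 mul r1: issue@3 deps=(None,None) exec_start@3 write@5
I3 add r3: issue@4 deps=(None,None) exec_start@4 write@6
I4 mul r3: issue@5 deps=(None,3) exec_start@6 write@8
I5 mul r4: issue@6 deps=(None,None) exec_start@6 write@7

Answer: 3 3 5 6 8 7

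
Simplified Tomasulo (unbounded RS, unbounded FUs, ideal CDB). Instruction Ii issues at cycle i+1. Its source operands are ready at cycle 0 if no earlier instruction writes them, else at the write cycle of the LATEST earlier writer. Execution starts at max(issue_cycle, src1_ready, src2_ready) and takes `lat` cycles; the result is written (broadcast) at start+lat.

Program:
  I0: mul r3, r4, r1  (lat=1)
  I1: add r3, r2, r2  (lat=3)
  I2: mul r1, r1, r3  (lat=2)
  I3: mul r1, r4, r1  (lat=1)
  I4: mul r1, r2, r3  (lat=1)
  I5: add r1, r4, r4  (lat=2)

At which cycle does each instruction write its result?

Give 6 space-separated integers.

I0 mul r3: issue@1 deps=(None,None) exec_start@1 write@2
I1 add r3: issue@2 deps=(None,None) exec_start@2 write@5
I2 mul r1: issue@3 deps=(None,1) exec_start@5 write@7
I3 mul r1: issue@4 deps=(None,2) exec_start@7 write@8
I4 mul r1: issue@5 deps=(None,1) exec_start@5 write@6
I5 add r1: issue@6 deps=(None,None) exec_start@6 write@8

Answer: 2 5 7 8 6 8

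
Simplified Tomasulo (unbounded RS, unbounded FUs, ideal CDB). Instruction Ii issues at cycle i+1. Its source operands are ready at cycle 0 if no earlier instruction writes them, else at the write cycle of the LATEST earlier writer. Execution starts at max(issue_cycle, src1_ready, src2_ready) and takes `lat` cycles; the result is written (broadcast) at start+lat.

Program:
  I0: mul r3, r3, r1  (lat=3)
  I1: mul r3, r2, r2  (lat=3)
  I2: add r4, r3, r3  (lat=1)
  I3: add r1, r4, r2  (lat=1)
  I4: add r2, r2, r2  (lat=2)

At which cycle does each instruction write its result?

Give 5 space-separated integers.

Answer: 4 5 6 7 7

Derivation:
I0 mul r3: issue@1 deps=(None,None) exec_start@1 write@4
I1 mul r3: issue@2 deps=(None,None) exec_start@2 write@5
I2 add r4: issue@3 deps=(1,1) exec_start@5 write@6
I3 add r1: issue@4 deps=(2,None) exec_start@6 write@7
I4 add r2: issue@5 deps=(None,None) exec_start@5 write@7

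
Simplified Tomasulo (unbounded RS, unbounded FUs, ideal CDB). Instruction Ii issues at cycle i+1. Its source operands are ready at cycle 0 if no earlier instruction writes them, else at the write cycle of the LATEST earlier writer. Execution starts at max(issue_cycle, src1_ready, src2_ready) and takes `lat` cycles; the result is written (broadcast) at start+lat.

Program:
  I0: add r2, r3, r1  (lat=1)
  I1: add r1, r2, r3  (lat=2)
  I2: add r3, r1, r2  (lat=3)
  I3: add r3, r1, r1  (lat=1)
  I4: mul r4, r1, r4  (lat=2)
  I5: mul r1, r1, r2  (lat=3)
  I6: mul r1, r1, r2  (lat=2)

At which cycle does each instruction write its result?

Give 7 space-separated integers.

I0 add r2: issue@1 deps=(None,None) exec_start@1 write@2
I1 add r1: issue@2 deps=(0,None) exec_start@2 write@4
I2 add r3: issue@3 deps=(1,0) exec_start@4 write@7
I3 add r3: issue@4 deps=(1,1) exec_start@4 write@5
I4 mul r4: issue@5 deps=(1,None) exec_start@5 write@7
I5 mul r1: issue@6 deps=(1,0) exec_start@6 write@9
I6 mul r1: issue@7 deps=(5,0) exec_start@9 write@11

Answer: 2 4 7 5 7 9 11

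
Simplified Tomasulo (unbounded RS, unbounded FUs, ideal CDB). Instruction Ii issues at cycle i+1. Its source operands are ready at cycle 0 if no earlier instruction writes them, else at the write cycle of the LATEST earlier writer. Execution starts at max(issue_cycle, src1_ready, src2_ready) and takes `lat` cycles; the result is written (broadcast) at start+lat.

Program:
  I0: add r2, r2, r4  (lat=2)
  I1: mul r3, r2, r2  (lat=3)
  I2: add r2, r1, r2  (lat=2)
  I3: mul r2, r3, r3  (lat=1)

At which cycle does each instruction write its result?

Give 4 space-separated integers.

Answer: 3 6 5 7

Derivation:
I0 add r2: issue@1 deps=(None,None) exec_start@1 write@3
I1 mul r3: issue@2 deps=(0,0) exec_start@3 write@6
I2 add r2: issue@3 deps=(None,0) exec_start@3 write@5
I3 mul r2: issue@4 deps=(1,1) exec_start@6 write@7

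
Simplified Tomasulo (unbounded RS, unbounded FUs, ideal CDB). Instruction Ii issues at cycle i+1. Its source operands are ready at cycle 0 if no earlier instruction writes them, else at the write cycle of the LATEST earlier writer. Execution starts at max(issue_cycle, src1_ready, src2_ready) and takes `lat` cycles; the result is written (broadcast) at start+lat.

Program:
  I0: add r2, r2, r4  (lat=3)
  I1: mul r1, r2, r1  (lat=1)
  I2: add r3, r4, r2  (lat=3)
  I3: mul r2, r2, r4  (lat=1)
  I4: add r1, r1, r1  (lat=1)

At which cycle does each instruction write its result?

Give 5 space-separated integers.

I0 add r2: issue@1 deps=(None,None) exec_start@1 write@4
I1 mul r1: issue@2 deps=(0,None) exec_start@4 write@5
I2 add r3: issue@3 deps=(None,0) exec_start@4 write@7
I3 mul r2: issue@4 deps=(0,None) exec_start@4 write@5
I4 add r1: issue@5 deps=(1,1) exec_start@5 write@6

Answer: 4 5 7 5 6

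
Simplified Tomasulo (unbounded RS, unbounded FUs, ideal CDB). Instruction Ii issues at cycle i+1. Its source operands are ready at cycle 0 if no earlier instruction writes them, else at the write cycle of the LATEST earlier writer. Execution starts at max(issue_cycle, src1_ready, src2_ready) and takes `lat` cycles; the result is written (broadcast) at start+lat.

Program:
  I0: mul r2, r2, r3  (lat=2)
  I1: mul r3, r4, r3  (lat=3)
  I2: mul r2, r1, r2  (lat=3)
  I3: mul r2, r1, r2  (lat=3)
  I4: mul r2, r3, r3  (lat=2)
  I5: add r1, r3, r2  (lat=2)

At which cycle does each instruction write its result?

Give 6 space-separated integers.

Answer: 3 5 6 9 7 9

Derivation:
I0 mul r2: issue@1 deps=(None,None) exec_start@1 write@3
I1 mul r3: issue@2 deps=(None,None) exec_start@2 write@5
I2 mul r2: issue@3 deps=(None,0) exec_start@3 write@6
I3 mul r2: issue@4 deps=(None,2) exec_start@6 write@9
I4 mul r2: issue@5 deps=(1,1) exec_start@5 write@7
I5 add r1: issue@6 deps=(1,4) exec_start@7 write@9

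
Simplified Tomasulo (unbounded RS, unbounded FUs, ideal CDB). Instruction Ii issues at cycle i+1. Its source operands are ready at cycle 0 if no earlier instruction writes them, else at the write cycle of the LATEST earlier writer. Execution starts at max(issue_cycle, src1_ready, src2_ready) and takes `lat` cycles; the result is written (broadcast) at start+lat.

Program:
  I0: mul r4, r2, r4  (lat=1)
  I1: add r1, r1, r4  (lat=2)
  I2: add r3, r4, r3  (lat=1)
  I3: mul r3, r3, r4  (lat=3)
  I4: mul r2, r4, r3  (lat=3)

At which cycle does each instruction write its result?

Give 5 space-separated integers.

Answer: 2 4 4 7 10

Derivation:
I0 mul r4: issue@1 deps=(None,None) exec_start@1 write@2
I1 add r1: issue@2 deps=(None,0) exec_start@2 write@4
I2 add r3: issue@3 deps=(0,None) exec_start@3 write@4
I3 mul r3: issue@4 deps=(2,0) exec_start@4 write@7
I4 mul r2: issue@5 deps=(0,3) exec_start@7 write@10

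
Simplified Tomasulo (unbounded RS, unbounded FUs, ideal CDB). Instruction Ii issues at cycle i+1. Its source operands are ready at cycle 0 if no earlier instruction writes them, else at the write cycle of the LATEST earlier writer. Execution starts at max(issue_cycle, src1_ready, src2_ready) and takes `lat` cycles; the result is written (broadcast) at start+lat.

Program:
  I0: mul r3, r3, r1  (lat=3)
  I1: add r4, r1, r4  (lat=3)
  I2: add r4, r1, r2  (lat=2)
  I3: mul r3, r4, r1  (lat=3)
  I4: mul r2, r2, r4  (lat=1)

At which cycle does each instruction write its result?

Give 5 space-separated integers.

Answer: 4 5 5 8 6

Derivation:
I0 mul r3: issue@1 deps=(None,None) exec_start@1 write@4
I1 add r4: issue@2 deps=(None,None) exec_start@2 write@5
I2 add r4: issue@3 deps=(None,None) exec_start@3 write@5
I3 mul r3: issue@4 deps=(2,None) exec_start@5 write@8
I4 mul r2: issue@5 deps=(None,2) exec_start@5 write@6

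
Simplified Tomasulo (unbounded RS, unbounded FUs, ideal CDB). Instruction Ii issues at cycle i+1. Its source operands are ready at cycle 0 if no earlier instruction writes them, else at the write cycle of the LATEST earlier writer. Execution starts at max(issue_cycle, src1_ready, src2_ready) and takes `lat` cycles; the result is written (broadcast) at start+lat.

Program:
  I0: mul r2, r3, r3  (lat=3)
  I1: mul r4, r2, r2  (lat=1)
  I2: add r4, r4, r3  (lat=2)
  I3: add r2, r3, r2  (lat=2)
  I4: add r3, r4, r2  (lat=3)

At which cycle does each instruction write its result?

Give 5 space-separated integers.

Answer: 4 5 7 6 10

Derivation:
I0 mul r2: issue@1 deps=(None,None) exec_start@1 write@4
I1 mul r4: issue@2 deps=(0,0) exec_start@4 write@5
I2 add r4: issue@3 deps=(1,None) exec_start@5 write@7
I3 add r2: issue@4 deps=(None,0) exec_start@4 write@6
I4 add r3: issue@5 deps=(2,3) exec_start@7 write@10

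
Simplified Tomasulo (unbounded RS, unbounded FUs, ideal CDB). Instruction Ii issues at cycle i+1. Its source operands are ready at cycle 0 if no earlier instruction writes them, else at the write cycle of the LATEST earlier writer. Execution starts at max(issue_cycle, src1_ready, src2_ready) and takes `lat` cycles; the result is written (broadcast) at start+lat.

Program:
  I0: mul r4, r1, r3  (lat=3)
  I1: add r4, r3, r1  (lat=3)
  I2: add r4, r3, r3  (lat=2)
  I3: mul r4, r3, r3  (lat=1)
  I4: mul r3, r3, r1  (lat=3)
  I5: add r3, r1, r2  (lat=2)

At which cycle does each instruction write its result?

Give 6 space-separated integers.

Answer: 4 5 5 5 8 8

Derivation:
I0 mul r4: issue@1 deps=(None,None) exec_start@1 write@4
I1 add r4: issue@2 deps=(None,None) exec_start@2 write@5
I2 add r4: issue@3 deps=(None,None) exec_start@3 write@5
I3 mul r4: issue@4 deps=(None,None) exec_start@4 write@5
I4 mul r3: issue@5 deps=(None,None) exec_start@5 write@8
I5 add r3: issue@6 deps=(None,None) exec_start@6 write@8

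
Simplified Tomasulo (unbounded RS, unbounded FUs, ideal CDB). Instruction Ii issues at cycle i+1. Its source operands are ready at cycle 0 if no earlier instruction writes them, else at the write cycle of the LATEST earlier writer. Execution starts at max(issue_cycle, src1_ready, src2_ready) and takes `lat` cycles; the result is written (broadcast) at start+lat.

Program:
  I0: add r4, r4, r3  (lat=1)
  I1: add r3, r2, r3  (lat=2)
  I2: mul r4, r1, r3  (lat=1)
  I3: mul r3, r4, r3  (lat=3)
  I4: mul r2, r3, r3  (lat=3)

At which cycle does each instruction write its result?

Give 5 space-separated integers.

I0 add r4: issue@1 deps=(None,None) exec_start@1 write@2
I1 add r3: issue@2 deps=(None,None) exec_start@2 write@4
I2 mul r4: issue@3 deps=(None,1) exec_start@4 write@5
I3 mul r3: issue@4 deps=(2,1) exec_start@5 write@8
I4 mul r2: issue@5 deps=(3,3) exec_start@8 write@11

Answer: 2 4 5 8 11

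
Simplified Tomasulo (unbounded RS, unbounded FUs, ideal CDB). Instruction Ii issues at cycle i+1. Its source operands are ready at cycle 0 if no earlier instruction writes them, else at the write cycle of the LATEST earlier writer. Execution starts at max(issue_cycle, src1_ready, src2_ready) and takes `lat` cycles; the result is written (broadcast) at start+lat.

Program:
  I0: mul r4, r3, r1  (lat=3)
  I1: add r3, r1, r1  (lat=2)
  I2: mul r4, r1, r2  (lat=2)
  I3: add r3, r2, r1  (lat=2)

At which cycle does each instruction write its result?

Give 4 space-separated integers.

Answer: 4 4 5 6

Derivation:
I0 mul r4: issue@1 deps=(None,None) exec_start@1 write@4
I1 add r3: issue@2 deps=(None,None) exec_start@2 write@4
I2 mul r4: issue@3 deps=(None,None) exec_start@3 write@5
I3 add r3: issue@4 deps=(None,None) exec_start@4 write@6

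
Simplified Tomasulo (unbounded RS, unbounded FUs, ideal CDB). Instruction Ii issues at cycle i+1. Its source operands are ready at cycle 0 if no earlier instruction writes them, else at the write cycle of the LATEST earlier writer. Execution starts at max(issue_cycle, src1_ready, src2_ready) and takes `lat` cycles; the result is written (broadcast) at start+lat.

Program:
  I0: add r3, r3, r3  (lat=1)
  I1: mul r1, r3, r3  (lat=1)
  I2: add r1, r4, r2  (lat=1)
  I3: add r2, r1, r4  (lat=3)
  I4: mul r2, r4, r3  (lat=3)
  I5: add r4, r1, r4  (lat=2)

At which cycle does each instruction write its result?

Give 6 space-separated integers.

Answer: 2 3 4 7 8 8

Derivation:
I0 add r3: issue@1 deps=(None,None) exec_start@1 write@2
I1 mul r1: issue@2 deps=(0,0) exec_start@2 write@3
I2 add r1: issue@3 deps=(None,None) exec_start@3 write@4
I3 add r2: issue@4 deps=(2,None) exec_start@4 write@7
I4 mul r2: issue@5 deps=(None,0) exec_start@5 write@8
I5 add r4: issue@6 deps=(2,None) exec_start@6 write@8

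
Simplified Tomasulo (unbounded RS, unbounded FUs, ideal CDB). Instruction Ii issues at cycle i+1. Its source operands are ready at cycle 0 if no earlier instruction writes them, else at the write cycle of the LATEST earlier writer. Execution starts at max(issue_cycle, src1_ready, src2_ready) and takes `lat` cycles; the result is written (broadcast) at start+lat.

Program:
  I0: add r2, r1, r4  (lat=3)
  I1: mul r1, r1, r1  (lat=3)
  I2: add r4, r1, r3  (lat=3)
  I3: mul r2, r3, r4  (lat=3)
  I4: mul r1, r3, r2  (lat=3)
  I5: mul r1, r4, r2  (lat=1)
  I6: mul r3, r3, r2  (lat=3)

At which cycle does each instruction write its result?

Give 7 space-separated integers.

Answer: 4 5 8 11 14 12 14

Derivation:
I0 add r2: issue@1 deps=(None,None) exec_start@1 write@4
I1 mul r1: issue@2 deps=(None,None) exec_start@2 write@5
I2 add r4: issue@3 deps=(1,None) exec_start@5 write@8
I3 mul r2: issue@4 deps=(None,2) exec_start@8 write@11
I4 mul r1: issue@5 deps=(None,3) exec_start@11 write@14
I5 mul r1: issue@6 deps=(2,3) exec_start@11 write@12
I6 mul r3: issue@7 deps=(None,3) exec_start@11 write@14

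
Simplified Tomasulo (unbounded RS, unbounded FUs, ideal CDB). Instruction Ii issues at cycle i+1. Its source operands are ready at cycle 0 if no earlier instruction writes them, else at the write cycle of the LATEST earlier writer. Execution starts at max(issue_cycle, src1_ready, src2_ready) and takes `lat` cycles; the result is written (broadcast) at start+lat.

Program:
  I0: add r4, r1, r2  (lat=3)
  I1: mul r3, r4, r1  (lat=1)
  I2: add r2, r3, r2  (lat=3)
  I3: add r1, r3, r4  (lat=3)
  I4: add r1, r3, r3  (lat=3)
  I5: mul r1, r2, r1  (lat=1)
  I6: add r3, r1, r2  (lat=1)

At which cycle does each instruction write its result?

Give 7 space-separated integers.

I0 add r4: issue@1 deps=(None,None) exec_start@1 write@4
I1 mul r3: issue@2 deps=(0,None) exec_start@4 write@5
I2 add r2: issue@3 deps=(1,None) exec_start@5 write@8
I3 add r1: issue@4 deps=(1,0) exec_start@5 write@8
I4 add r1: issue@5 deps=(1,1) exec_start@5 write@8
I5 mul r1: issue@6 deps=(2,4) exec_start@8 write@9
I6 add r3: issue@7 deps=(5,2) exec_start@9 write@10

Answer: 4 5 8 8 8 9 10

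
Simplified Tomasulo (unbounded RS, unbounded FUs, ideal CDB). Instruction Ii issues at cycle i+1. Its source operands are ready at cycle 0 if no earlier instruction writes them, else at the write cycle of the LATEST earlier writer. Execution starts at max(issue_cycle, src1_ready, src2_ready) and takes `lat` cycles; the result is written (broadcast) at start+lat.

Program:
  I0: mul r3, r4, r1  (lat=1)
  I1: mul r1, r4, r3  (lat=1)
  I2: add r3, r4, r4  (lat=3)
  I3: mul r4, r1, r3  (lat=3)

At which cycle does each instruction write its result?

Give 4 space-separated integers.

Answer: 2 3 6 9

Derivation:
I0 mul r3: issue@1 deps=(None,None) exec_start@1 write@2
I1 mul r1: issue@2 deps=(None,0) exec_start@2 write@3
I2 add r3: issue@3 deps=(None,None) exec_start@3 write@6
I3 mul r4: issue@4 deps=(1,2) exec_start@6 write@9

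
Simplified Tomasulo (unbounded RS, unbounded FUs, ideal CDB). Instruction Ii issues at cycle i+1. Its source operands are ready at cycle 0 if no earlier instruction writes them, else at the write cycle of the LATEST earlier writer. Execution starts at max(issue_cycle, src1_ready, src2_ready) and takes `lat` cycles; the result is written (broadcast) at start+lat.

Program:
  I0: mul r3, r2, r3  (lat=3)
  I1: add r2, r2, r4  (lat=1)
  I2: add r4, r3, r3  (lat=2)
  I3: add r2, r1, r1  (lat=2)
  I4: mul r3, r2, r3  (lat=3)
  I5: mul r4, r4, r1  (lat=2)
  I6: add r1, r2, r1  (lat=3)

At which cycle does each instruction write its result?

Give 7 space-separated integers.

I0 mul r3: issue@1 deps=(None,None) exec_start@1 write@4
I1 add r2: issue@2 deps=(None,None) exec_start@2 write@3
I2 add r4: issue@3 deps=(0,0) exec_start@4 write@6
I3 add r2: issue@4 deps=(None,None) exec_start@4 write@6
I4 mul r3: issue@5 deps=(3,0) exec_start@6 write@9
I5 mul r4: issue@6 deps=(2,None) exec_start@6 write@8
I6 add r1: issue@7 deps=(3,None) exec_start@7 write@10

Answer: 4 3 6 6 9 8 10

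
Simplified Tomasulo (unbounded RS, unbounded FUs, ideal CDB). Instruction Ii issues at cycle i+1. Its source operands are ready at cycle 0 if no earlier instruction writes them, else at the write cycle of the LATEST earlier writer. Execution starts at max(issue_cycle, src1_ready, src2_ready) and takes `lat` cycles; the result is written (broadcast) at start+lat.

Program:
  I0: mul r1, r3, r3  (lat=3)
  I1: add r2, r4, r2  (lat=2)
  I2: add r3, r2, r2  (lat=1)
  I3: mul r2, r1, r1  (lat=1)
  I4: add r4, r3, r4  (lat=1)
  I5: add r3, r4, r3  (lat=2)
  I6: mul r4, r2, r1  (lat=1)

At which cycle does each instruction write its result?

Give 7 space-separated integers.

I0 mul r1: issue@1 deps=(None,None) exec_start@1 write@4
I1 add r2: issue@2 deps=(None,None) exec_start@2 write@4
I2 add r3: issue@3 deps=(1,1) exec_start@4 write@5
I3 mul r2: issue@4 deps=(0,0) exec_start@4 write@5
I4 add r4: issue@5 deps=(2,None) exec_start@5 write@6
I5 add r3: issue@6 deps=(4,2) exec_start@6 write@8
I6 mul r4: issue@7 deps=(3,0) exec_start@7 write@8

Answer: 4 4 5 5 6 8 8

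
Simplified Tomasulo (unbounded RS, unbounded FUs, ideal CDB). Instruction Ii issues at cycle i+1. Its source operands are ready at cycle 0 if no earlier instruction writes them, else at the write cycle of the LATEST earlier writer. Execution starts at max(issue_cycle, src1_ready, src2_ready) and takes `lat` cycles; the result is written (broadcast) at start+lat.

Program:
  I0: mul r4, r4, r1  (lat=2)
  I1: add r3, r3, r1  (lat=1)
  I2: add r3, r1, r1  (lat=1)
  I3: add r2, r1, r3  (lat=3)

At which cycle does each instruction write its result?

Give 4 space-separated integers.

Answer: 3 3 4 7

Derivation:
I0 mul r4: issue@1 deps=(None,None) exec_start@1 write@3
I1 add r3: issue@2 deps=(None,None) exec_start@2 write@3
I2 add r3: issue@3 deps=(None,None) exec_start@3 write@4
I3 add r2: issue@4 deps=(None,2) exec_start@4 write@7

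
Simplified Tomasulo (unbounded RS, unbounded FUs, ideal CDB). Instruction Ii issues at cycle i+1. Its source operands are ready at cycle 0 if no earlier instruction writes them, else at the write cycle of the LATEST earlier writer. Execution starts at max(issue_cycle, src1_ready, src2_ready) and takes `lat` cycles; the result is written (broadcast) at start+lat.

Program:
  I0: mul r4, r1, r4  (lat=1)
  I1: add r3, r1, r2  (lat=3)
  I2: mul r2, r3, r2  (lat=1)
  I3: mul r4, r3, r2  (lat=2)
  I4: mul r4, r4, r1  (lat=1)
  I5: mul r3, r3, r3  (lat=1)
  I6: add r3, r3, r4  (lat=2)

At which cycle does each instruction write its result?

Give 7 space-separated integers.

I0 mul r4: issue@1 deps=(None,None) exec_start@1 write@2
I1 add r3: issue@2 deps=(None,None) exec_start@2 write@5
I2 mul r2: issue@3 deps=(1,None) exec_start@5 write@6
I3 mul r4: issue@4 deps=(1,2) exec_start@6 write@8
I4 mul r4: issue@5 deps=(3,None) exec_start@8 write@9
I5 mul r3: issue@6 deps=(1,1) exec_start@6 write@7
I6 add r3: issue@7 deps=(5,4) exec_start@9 write@11

Answer: 2 5 6 8 9 7 11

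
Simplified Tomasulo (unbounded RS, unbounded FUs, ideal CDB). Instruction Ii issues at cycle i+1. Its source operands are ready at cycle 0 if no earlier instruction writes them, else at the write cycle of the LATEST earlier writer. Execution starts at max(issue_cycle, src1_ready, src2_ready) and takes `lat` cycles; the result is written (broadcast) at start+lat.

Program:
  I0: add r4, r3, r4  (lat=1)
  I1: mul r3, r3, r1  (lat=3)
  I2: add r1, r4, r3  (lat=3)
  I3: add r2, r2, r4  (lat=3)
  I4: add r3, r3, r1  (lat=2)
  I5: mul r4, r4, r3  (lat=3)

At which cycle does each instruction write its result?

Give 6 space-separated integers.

Answer: 2 5 8 7 10 13

Derivation:
I0 add r4: issue@1 deps=(None,None) exec_start@1 write@2
I1 mul r3: issue@2 deps=(None,None) exec_start@2 write@5
I2 add r1: issue@3 deps=(0,1) exec_start@5 write@8
I3 add r2: issue@4 deps=(None,0) exec_start@4 write@7
I4 add r3: issue@5 deps=(1,2) exec_start@8 write@10
I5 mul r4: issue@6 deps=(0,4) exec_start@10 write@13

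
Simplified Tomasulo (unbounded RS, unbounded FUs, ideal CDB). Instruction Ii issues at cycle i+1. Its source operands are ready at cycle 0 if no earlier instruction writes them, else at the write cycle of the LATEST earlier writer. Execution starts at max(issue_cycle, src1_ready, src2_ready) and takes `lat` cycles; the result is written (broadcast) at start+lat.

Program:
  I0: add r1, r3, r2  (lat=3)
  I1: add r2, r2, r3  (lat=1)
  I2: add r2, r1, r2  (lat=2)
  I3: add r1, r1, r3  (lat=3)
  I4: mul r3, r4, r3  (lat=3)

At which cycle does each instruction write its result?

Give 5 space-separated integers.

I0 add r1: issue@1 deps=(None,None) exec_start@1 write@4
I1 add r2: issue@2 deps=(None,None) exec_start@2 write@3
I2 add r2: issue@3 deps=(0,1) exec_start@4 write@6
I3 add r1: issue@4 deps=(0,None) exec_start@4 write@7
I4 mul r3: issue@5 deps=(None,None) exec_start@5 write@8

Answer: 4 3 6 7 8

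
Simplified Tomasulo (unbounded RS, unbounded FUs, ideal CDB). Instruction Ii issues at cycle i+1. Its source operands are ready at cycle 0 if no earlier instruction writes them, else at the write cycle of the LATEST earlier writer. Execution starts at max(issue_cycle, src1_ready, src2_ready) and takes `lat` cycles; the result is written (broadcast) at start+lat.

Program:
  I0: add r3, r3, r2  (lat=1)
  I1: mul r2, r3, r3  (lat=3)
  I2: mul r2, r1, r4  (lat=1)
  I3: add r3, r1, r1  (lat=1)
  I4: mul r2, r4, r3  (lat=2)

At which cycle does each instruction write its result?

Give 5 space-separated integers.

I0 add r3: issue@1 deps=(None,None) exec_start@1 write@2
I1 mul r2: issue@2 deps=(0,0) exec_start@2 write@5
I2 mul r2: issue@3 deps=(None,None) exec_start@3 write@4
I3 add r3: issue@4 deps=(None,None) exec_start@4 write@5
I4 mul r2: issue@5 deps=(None,3) exec_start@5 write@7

Answer: 2 5 4 5 7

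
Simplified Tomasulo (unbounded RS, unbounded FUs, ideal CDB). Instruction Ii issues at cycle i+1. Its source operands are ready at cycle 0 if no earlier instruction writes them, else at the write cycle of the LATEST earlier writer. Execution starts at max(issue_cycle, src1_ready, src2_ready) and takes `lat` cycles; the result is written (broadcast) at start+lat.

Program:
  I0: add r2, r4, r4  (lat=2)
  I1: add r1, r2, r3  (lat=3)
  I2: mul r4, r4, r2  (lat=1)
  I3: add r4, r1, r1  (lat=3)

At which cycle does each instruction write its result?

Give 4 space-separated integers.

Answer: 3 6 4 9

Derivation:
I0 add r2: issue@1 deps=(None,None) exec_start@1 write@3
I1 add r1: issue@2 deps=(0,None) exec_start@3 write@6
I2 mul r4: issue@3 deps=(None,0) exec_start@3 write@4
I3 add r4: issue@4 deps=(1,1) exec_start@6 write@9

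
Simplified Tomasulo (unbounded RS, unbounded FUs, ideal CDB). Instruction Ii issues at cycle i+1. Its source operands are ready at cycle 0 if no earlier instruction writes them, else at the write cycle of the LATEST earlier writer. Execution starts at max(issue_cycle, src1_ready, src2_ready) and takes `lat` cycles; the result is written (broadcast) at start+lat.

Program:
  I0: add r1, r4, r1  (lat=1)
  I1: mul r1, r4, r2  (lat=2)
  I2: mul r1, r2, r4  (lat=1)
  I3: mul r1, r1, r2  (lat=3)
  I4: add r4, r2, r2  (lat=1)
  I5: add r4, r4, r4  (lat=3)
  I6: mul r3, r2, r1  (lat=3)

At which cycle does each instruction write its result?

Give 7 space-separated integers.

Answer: 2 4 4 7 6 9 10

Derivation:
I0 add r1: issue@1 deps=(None,None) exec_start@1 write@2
I1 mul r1: issue@2 deps=(None,None) exec_start@2 write@4
I2 mul r1: issue@3 deps=(None,None) exec_start@3 write@4
I3 mul r1: issue@4 deps=(2,None) exec_start@4 write@7
I4 add r4: issue@5 deps=(None,None) exec_start@5 write@6
I5 add r4: issue@6 deps=(4,4) exec_start@6 write@9
I6 mul r3: issue@7 deps=(None,3) exec_start@7 write@10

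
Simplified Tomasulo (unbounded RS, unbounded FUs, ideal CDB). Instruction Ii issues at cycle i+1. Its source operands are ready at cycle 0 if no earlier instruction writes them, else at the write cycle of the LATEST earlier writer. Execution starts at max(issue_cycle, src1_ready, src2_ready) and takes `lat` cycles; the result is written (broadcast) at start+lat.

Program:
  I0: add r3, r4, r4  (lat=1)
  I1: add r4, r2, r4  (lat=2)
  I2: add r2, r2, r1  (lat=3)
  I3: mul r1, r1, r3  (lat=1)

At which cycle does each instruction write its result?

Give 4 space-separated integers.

Answer: 2 4 6 5

Derivation:
I0 add r3: issue@1 deps=(None,None) exec_start@1 write@2
I1 add r4: issue@2 deps=(None,None) exec_start@2 write@4
I2 add r2: issue@3 deps=(None,None) exec_start@3 write@6
I3 mul r1: issue@4 deps=(None,0) exec_start@4 write@5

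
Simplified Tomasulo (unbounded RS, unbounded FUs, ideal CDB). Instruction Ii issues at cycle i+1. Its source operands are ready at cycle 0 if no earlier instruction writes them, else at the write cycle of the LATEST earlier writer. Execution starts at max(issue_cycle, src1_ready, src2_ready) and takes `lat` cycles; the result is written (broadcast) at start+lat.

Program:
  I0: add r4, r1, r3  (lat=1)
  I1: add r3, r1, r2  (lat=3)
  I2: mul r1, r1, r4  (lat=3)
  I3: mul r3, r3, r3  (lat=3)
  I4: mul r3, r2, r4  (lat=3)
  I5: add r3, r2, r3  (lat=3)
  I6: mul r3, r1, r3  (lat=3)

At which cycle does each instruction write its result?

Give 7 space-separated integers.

I0 add r4: issue@1 deps=(None,None) exec_start@1 write@2
I1 add r3: issue@2 deps=(None,None) exec_start@2 write@5
I2 mul r1: issue@3 deps=(None,0) exec_start@3 write@6
I3 mul r3: issue@4 deps=(1,1) exec_start@5 write@8
I4 mul r3: issue@5 deps=(None,0) exec_start@5 write@8
I5 add r3: issue@6 deps=(None,4) exec_start@8 write@11
I6 mul r3: issue@7 deps=(2,5) exec_start@11 write@14

Answer: 2 5 6 8 8 11 14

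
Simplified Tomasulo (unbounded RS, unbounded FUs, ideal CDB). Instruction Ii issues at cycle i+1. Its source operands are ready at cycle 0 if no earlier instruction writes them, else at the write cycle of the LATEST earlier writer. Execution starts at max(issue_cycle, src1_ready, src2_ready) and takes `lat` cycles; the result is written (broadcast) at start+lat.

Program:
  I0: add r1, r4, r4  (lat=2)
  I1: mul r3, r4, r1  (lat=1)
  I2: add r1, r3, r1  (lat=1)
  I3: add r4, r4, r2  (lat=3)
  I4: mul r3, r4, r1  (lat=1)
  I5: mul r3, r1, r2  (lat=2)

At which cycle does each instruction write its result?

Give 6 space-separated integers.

Answer: 3 4 5 7 8 8

Derivation:
I0 add r1: issue@1 deps=(None,None) exec_start@1 write@3
I1 mul r3: issue@2 deps=(None,0) exec_start@3 write@4
I2 add r1: issue@3 deps=(1,0) exec_start@4 write@5
I3 add r4: issue@4 deps=(None,None) exec_start@4 write@7
I4 mul r3: issue@5 deps=(3,2) exec_start@7 write@8
I5 mul r3: issue@6 deps=(2,None) exec_start@6 write@8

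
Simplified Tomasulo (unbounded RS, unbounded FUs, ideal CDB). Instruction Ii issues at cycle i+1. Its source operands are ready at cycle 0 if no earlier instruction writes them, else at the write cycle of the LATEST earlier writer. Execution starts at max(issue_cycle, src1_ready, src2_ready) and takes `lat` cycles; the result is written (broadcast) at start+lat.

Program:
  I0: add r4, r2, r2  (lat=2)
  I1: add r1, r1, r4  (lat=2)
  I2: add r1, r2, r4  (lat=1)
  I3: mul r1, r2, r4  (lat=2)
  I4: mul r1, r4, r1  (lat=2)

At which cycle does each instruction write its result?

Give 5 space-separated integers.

I0 add r4: issue@1 deps=(None,None) exec_start@1 write@3
I1 add r1: issue@2 deps=(None,0) exec_start@3 write@5
I2 add r1: issue@3 deps=(None,0) exec_start@3 write@4
I3 mul r1: issue@4 deps=(None,0) exec_start@4 write@6
I4 mul r1: issue@5 deps=(0,3) exec_start@6 write@8

Answer: 3 5 4 6 8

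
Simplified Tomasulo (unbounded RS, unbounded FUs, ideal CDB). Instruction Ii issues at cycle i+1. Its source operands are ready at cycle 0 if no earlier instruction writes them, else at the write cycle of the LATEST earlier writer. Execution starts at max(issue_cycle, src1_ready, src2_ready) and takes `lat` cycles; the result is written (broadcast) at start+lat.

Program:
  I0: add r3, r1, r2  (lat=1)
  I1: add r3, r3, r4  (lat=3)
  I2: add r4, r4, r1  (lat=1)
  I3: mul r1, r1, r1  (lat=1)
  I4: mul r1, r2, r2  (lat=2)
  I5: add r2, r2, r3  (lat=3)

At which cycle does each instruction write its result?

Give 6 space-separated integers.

I0 add r3: issue@1 deps=(None,None) exec_start@1 write@2
I1 add r3: issue@2 deps=(0,None) exec_start@2 write@5
I2 add r4: issue@3 deps=(None,None) exec_start@3 write@4
I3 mul r1: issue@4 deps=(None,None) exec_start@4 write@5
I4 mul r1: issue@5 deps=(None,None) exec_start@5 write@7
I5 add r2: issue@6 deps=(None,1) exec_start@6 write@9

Answer: 2 5 4 5 7 9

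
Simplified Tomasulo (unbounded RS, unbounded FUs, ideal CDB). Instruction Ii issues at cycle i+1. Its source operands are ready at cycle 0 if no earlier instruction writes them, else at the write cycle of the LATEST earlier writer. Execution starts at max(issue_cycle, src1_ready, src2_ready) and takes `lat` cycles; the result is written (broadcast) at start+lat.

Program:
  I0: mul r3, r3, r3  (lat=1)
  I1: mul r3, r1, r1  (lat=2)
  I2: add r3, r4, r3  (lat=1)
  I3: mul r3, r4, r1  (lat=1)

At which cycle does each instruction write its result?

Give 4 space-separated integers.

Answer: 2 4 5 5

Derivation:
I0 mul r3: issue@1 deps=(None,None) exec_start@1 write@2
I1 mul r3: issue@2 deps=(None,None) exec_start@2 write@4
I2 add r3: issue@3 deps=(None,1) exec_start@4 write@5
I3 mul r3: issue@4 deps=(None,None) exec_start@4 write@5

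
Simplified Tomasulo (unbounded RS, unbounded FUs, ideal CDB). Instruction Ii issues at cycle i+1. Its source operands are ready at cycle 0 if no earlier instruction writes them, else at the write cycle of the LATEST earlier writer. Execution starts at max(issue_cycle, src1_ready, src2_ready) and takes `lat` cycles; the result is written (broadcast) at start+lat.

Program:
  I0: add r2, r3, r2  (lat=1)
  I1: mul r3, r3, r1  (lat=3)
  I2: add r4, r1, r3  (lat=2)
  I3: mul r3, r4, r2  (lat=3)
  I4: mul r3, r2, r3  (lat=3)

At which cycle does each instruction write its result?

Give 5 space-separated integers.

I0 add r2: issue@1 deps=(None,None) exec_start@1 write@2
I1 mul r3: issue@2 deps=(None,None) exec_start@2 write@5
I2 add r4: issue@3 deps=(None,1) exec_start@5 write@7
I3 mul r3: issue@4 deps=(2,0) exec_start@7 write@10
I4 mul r3: issue@5 deps=(0,3) exec_start@10 write@13

Answer: 2 5 7 10 13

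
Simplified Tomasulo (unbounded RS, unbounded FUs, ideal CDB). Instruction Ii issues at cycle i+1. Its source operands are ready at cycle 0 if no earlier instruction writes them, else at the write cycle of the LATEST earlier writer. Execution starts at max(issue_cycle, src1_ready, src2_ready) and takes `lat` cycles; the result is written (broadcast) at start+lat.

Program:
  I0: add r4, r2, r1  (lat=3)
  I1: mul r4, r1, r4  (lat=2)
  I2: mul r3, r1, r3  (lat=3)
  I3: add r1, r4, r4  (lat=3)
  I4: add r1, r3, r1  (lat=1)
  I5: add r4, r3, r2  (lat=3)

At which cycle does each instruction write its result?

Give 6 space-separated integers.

I0 add r4: issue@1 deps=(None,None) exec_start@1 write@4
I1 mul r4: issue@2 deps=(None,0) exec_start@4 write@6
I2 mul r3: issue@3 deps=(None,None) exec_start@3 write@6
I3 add r1: issue@4 deps=(1,1) exec_start@6 write@9
I4 add r1: issue@5 deps=(2,3) exec_start@9 write@10
I5 add r4: issue@6 deps=(2,None) exec_start@6 write@9

Answer: 4 6 6 9 10 9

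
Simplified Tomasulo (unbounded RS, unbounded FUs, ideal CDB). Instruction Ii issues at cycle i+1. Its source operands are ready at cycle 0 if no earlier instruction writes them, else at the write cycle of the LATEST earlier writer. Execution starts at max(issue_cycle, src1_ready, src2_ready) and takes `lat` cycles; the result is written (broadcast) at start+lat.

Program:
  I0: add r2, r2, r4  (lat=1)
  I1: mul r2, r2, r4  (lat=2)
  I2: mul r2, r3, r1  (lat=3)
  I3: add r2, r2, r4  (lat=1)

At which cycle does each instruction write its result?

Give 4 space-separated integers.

I0 add r2: issue@1 deps=(None,None) exec_start@1 write@2
I1 mul r2: issue@2 deps=(0,None) exec_start@2 write@4
I2 mul r2: issue@3 deps=(None,None) exec_start@3 write@6
I3 add r2: issue@4 deps=(2,None) exec_start@6 write@7

Answer: 2 4 6 7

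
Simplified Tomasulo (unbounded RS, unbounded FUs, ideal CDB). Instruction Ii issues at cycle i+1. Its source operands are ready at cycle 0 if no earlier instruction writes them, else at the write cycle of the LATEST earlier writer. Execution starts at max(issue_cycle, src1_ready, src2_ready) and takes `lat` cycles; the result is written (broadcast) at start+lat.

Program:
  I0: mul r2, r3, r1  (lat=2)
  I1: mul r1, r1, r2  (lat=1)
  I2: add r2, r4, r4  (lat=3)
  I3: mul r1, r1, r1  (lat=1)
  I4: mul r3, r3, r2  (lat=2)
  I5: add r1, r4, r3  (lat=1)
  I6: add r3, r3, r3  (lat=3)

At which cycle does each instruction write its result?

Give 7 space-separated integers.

I0 mul r2: issue@1 deps=(None,None) exec_start@1 write@3
I1 mul r1: issue@2 deps=(None,0) exec_start@3 write@4
I2 add r2: issue@3 deps=(None,None) exec_start@3 write@6
I3 mul r1: issue@4 deps=(1,1) exec_start@4 write@5
I4 mul r3: issue@5 deps=(None,2) exec_start@6 write@8
I5 add r1: issue@6 deps=(None,4) exec_start@8 write@9
I6 add r3: issue@7 deps=(4,4) exec_start@8 write@11

Answer: 3 4 6 5 8 9 11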